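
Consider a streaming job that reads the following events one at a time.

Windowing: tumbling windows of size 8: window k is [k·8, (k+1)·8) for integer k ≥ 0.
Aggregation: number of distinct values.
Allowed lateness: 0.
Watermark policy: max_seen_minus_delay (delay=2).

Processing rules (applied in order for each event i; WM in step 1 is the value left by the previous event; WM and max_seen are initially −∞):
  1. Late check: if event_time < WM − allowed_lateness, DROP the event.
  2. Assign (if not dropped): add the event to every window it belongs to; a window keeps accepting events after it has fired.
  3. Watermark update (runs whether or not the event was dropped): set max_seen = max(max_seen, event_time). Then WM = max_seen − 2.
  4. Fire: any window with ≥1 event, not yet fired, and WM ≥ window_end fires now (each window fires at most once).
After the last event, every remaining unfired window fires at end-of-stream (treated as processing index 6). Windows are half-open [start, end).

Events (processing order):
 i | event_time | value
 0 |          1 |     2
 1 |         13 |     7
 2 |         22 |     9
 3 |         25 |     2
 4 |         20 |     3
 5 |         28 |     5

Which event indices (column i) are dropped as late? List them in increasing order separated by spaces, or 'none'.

4

i=0 t=1 v=2: → [0,8); WM=-1
i=1 t=13 v=7: → [8,16); WM=11; [0,8) fires=1
i=2 t=22 v=9: → [16,24); WM=20; [8,16) fires=1
i=3 t=25 v=2: → [24,32); WM=23
i=4 t=20 v=3: DROP (t<23-0); WM=23
i=5 t=28 v=5: → [24,32); WM=26; [16,24) fires=1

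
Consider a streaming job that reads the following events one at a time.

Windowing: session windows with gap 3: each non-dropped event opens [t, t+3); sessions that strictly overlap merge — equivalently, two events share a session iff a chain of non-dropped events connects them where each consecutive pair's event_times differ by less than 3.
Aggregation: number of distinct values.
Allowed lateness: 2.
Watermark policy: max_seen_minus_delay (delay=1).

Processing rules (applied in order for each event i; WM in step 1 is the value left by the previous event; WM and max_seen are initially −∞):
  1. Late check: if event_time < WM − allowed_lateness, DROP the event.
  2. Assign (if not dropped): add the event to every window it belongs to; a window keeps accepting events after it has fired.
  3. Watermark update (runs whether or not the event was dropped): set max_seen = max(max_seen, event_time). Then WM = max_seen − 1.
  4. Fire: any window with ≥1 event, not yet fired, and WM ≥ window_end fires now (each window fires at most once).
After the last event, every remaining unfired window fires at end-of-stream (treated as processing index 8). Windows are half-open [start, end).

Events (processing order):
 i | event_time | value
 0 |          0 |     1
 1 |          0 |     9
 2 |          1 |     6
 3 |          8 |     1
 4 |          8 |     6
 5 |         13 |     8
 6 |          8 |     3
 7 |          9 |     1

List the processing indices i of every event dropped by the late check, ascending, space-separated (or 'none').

6 7

i=0 t=0 v=1: → [0,3); WM=-1
i=1 t=0 v=9: → [0,3); WM=-1
i=2 t=1 v=6: → [0,4); WM=0
i=3 t=8 v=1: → [8,11); WM=7
i=4 t=8 v=6: → [8,11); WM=7
i=5 t=13 v=8: → [13,16); WM=12
i=6 t=8 v=3: DROP (t<12-2); WM=12
i=7 t=9 v=1: DROP (t<12-2); WM=12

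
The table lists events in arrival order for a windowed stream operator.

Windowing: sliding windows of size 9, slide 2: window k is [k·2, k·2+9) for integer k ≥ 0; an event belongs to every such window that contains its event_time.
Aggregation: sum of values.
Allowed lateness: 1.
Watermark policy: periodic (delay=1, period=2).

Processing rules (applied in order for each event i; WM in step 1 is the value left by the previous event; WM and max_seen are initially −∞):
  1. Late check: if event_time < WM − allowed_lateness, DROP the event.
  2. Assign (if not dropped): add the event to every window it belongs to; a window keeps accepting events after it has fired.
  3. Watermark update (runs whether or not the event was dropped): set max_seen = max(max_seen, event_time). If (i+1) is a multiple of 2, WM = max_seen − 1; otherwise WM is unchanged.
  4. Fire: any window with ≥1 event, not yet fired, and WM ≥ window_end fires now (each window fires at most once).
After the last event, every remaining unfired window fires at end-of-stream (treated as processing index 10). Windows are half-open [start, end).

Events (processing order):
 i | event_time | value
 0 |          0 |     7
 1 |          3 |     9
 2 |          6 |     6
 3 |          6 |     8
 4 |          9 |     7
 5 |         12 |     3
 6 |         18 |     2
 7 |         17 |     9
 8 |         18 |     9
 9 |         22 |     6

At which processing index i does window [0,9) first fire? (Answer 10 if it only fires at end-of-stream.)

5

i=0 t=0 v=7: → [0,9); WM=−∞
i=1 t=3 v=9: → [2,11),[0,9); WM=2
i=2 t=6 v=6: → [6,15),[4,13),[2,11),[0,9); WM=2
i=3 t=6 v=8: → [6,15),[4,13),[2,11),[0,9); WM=5
i=4 t=9 v=7: → [8,17),[6,15),[4,13),[2,11); WM=5
i=5 t=12 v=3: → [12,21),[10,19),[8,17),[6,15),[4,13); WM=11; [0,9) fires=30 [2,11) fires=30
i=6 t=18 v=2: → [18,27),[16,25),[14,23),[12,21),[10,19); WM=11
i=7 t=17 v=9: → [16,25),[14,23),[12,21),[10,19); WM=17; [4,13) fires=24 [6,15) fires=24 [8,17) fires=10
i=8 t=18 v=9: → [18,27),[16,25),[14,23),[12,21),[10,19); WM=17
i=9 t=22 v=6: → [22,31),[20,29),[18,27),[16,25),[14,23); WM=21; [10,19) fires=23 [12,21) fires=23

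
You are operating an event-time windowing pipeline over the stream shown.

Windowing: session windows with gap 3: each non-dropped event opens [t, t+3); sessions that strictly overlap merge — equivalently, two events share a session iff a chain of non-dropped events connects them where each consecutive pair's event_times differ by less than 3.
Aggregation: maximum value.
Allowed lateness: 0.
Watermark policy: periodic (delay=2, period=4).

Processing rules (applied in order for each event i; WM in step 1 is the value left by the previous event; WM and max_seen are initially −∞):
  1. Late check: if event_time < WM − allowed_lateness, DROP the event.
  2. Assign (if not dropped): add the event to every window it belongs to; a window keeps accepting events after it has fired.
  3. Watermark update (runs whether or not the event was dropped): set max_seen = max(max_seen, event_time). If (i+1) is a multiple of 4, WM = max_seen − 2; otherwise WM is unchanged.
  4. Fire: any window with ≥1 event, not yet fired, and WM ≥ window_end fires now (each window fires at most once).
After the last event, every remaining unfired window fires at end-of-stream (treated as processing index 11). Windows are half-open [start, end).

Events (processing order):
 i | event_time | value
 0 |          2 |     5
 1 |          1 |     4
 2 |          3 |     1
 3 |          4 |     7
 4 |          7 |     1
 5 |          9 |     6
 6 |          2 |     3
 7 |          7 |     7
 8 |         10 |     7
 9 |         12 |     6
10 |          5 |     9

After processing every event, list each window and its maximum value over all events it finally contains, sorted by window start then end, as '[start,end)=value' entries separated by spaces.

[1,7)=7 [7,15)=7

i=0 t=2 v=5: → [2,5); WM=−∞
i=1 t=1 v=4: → [1,5); WM=−∞
i=2 t=3 v=1: → [1,6); WM=−∞
i=3 t=4 v=7: → [1,7); WM=2
i=4 t=7 v=1: → [7,10); WM=2
i=5 t=9 v=6: → [7,12); WM=2
i=6 t=2 v=3: → [1,7); WM=2
i=7 t=7 v=7: → [7,12); WM=7
i=8 t=10 v=7: → [7,13); WM=7
i=9 t=12 v=6: → [7,15); WM=7
i=10 t=5 v=9: DROP (t<7-0); WM=7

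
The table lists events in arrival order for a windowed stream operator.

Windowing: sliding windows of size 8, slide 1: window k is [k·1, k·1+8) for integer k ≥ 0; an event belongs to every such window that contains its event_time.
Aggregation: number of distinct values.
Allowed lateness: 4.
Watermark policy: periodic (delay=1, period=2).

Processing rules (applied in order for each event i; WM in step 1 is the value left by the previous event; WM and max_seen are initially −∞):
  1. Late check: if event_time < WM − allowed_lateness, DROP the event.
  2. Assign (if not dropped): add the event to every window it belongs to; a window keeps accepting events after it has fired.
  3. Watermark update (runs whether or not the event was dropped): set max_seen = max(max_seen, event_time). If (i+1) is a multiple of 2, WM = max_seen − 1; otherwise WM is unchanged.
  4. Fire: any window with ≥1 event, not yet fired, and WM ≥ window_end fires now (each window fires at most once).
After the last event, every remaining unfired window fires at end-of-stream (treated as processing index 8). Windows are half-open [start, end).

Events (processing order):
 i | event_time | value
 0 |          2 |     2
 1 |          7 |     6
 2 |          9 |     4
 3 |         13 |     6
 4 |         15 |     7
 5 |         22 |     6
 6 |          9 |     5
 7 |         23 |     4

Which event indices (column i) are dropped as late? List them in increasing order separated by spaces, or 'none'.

6

i=0 t=2 v=2: → [2,10),[1,9),[0,8); WM=−∞
i=1 t=7 v=6: → [7,15),[6,14),[5,13),[4,12),[3,11),[2,10),[1,9),[0,8); WM=6
i=2 t=9 v=4: → [9,17),[8,16),[7,15),[6,14),[5,13),[4,12),[3,11),[2,10); WM=6
i=3 t=13 v=6: → [13,21),[12,20),[11,19),[10,18),[9,17),[8,16),[7,15),[6,14); WM=12; [0,8) fires=2 [1,9) fires=2 [2,10) fires=3 [3,11) fires=2 [4,12) fires=2
i=4 t=15 v=7: → [15,23),[14,22),[13,21),[12,20),[11,19),[10,18),[9,17),[8,16); WM=12
i=5 t=22 v=6: → [22,30),[21,29),[20,28),[19,27),[18,26),[17,25),[16,24),[15,23); WM=21; [5,13) fires=2 [6,14) fires=2 [7,15) fires=2 [8,16) fires=3 [9,17) fires=3 [10,18) fires=2 [11,19) fires=2 [12,20) fires=2 [13,21) fires=2
i=6 t=9 v=5: DROP (t<21-4); WM=21
i=7 t=23 v=4: → [23,31),[22,30),[21,29),[20,28),[19,27),[18,26),[17,25),[16,24); WM=22; [14,22) fires=1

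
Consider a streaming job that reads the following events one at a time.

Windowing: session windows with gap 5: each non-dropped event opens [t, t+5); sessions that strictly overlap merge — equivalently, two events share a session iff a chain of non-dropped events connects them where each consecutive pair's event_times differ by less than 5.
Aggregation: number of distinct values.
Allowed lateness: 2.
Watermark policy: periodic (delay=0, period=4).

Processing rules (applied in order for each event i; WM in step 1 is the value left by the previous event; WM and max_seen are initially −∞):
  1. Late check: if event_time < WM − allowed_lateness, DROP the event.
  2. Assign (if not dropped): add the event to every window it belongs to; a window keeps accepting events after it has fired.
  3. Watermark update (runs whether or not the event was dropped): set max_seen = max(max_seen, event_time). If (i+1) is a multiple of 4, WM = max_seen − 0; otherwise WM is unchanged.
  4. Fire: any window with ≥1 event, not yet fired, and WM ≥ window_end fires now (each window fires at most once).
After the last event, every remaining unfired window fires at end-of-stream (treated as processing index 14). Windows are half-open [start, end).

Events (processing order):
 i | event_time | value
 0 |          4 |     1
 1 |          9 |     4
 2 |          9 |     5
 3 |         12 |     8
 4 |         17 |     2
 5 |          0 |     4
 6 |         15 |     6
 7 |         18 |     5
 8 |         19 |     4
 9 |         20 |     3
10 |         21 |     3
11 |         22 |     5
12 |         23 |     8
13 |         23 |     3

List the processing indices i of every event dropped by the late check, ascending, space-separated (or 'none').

5

i=0 t=4 v=1: → [4,9); WM=−∞
i=1 t=9 v=4: → [9,14); WM=−∞
i=2 t=9 v=5: → [9,14); WM=−∞
i=3 t=12 v=8: → [9,17); WM=12
i=4 t=17 v=2: → [17,22); WM=12
i=5 t=0 v=4: DROP (t<12-2); WM=12
i=6 t=15 v=6: → [9,22); WM=12
i=7 t=18 v=5: → [9,23); WM=18
i=8 t=19 v=4: → [9,24); WM=18
i=9 t=20 v=3: → [9,25); WM=18
i=10 t=21 v=3: → [9,26); WM=18
i=11 t=22 v=5: → [9,27); WM=22
i=12 t=23 v=8: → [9,28); WM=22
i=13 t=23 v=3: → [9,28); WM=22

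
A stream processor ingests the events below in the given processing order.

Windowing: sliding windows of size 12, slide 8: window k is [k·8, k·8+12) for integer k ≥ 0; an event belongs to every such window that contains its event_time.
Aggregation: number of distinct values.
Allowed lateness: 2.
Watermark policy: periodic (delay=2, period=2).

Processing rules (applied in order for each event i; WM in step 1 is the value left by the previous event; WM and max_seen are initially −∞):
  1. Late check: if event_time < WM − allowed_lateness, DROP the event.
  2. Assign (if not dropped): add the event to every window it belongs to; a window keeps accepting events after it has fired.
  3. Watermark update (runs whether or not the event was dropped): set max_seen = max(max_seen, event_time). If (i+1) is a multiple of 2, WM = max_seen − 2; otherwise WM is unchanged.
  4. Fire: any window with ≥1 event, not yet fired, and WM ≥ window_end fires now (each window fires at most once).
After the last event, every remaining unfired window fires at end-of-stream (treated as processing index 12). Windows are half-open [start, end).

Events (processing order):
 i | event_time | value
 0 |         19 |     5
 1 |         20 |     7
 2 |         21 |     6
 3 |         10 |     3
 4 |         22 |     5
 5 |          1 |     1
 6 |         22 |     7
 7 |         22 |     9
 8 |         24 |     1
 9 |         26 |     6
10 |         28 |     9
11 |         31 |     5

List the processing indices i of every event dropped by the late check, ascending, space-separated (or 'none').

3 5

i=0 t=19 v=5: → [16,28),[8,20); WM=−∞
i=1 t=20 v=7: → [16,28); WM=18
i=2 t=21 v=6: → [16,28); WM=18
i=3 t=10 v=3: DROP (t<18-2); WM=19
i=4 t=22 v=5: → [16,28); WM=19
i=5 t=1 v=1: DROP (t<19-2); WM=20; [8,20) fires=1
i=6 t=22 v=7: → [16,28); WM=20
i=7 t=22 v=9: → [16,28); WM=20
i=8 t=24 v=1: → [24,36),[16,28); WM=20
i=9 t=26 v=6: → [24,36),[16,28); WM=24
i=10 t=28 v=9: → [24,36); WM=24
i=11 t=31 v=5: → [24,36); WM=29; [16,28) fires=5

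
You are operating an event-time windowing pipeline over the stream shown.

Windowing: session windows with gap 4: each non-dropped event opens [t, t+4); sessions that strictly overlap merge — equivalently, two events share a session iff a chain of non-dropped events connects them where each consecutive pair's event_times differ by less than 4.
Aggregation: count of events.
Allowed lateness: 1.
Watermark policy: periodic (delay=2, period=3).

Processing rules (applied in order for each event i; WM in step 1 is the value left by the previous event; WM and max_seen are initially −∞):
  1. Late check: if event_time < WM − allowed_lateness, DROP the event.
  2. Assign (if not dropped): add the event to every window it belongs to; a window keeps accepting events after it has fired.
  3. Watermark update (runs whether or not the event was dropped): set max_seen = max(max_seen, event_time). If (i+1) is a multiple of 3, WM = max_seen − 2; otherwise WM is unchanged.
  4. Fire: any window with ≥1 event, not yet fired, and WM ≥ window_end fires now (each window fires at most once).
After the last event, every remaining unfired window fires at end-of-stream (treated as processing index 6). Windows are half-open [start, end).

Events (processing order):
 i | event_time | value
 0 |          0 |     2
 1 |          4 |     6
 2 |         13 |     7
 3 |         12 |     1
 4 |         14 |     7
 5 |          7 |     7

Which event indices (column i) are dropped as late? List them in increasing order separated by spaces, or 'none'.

i=0 t=0 v=2: → [0,4); WM=−∞
i=1 t=4 v=6: → [4,8); WM=−∞
i=2 t=13 v=7: → [13,17); WM=11
i=3 t=12 v=1: → [12,17); WM=11
i=4 t=14 v=7: → [12,18); WM=11
i=5 t=7 v=7: DROP (t<11-1); WM=12

5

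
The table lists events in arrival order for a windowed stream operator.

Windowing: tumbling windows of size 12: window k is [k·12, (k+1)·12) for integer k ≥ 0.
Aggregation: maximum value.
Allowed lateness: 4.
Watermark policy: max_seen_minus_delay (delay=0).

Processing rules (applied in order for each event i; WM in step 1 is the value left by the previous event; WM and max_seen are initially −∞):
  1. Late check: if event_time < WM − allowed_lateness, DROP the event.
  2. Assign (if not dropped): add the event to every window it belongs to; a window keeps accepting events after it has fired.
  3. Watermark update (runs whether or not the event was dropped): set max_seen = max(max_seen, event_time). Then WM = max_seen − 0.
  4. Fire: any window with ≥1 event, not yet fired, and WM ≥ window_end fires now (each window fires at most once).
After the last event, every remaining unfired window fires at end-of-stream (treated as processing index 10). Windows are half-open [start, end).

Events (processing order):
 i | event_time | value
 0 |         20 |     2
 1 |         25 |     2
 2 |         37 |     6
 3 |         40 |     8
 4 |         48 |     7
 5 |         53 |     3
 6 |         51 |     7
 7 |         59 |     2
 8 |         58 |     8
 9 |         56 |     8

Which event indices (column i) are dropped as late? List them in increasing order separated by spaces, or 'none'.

none

i=0 t=20 v=2: → [12,24); WM=20
i=1 t=25 v=2: → [24,36); WM=25; [12,24) fires=2
i=2 t=37 v=6: → [36,48); WM=37; [24,36) fires=2
i=3 t=40 v=8: → [36,48); WM=40
i=4 t=48 v=7: → [48,60); WM=48; [36,48) fires=8
i=5 t=53 v=3: → [48,60); WM=53
i=6 t=51 v=7: → [48,60); WM=53
i=7 t=59 v=2: → [48,60); WM=59
i=8 t=58 v=8: → [48,60); WM=59
i=9 t=56 v=8: → [48,60); WM=59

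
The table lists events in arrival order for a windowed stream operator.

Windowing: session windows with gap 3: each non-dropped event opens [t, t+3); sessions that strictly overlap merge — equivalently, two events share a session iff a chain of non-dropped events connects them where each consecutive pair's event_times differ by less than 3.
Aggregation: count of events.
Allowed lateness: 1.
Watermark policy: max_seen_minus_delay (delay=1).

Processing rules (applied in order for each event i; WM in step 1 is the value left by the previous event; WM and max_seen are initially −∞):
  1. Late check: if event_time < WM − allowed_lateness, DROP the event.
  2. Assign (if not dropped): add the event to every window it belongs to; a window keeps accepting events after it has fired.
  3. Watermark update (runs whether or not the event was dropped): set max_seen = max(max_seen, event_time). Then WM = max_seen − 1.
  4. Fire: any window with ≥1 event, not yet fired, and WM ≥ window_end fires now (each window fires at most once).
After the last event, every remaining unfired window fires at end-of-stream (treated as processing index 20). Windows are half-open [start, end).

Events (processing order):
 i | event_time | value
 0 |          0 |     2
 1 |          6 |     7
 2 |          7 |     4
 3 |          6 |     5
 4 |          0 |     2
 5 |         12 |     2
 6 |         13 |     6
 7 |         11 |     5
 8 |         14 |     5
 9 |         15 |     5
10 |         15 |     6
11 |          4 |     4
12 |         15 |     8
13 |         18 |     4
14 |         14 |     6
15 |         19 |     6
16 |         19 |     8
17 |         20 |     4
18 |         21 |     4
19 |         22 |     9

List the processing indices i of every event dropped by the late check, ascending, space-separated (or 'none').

i=0 t=0 v=2: → [0,3); WM=-1
i=1 t=6 v=7: → [6,9); WM=5
i=2 t=7 v=4: → [6,10); WM=6
i=3 t=6 v=5: → [6,10); WM=6
i=4 t=0 v=2: DROP (t<6-1); WM=6
i=5 t=12 v=2: → [12,15); WM=11
i=6 t=13 v=6: → [12,16); WM=12
i=7 t=11 v=5: → [11,16); WM=12
i=8 t=14 v=5: → [11,17); WM=13
i=9 t=15 v=5: → [11,18); WM=14
i=10 t=15 v=6: → [11,18); WM=14
i=11 t=4 v=4: DROP (t<14-1); WM=14
i=12 t=15 v=8: → [11,18); WM=14
i=13 t=18 v=4: → [18,21); WM=17
i=14 t=14 v=6: DROP (t<17-1); WM=17
i=15 t=19 v=6: → [18,22); WM=18
i=16 t=19 v=8: → [18,22); WM=18
i=17 t=20 v=4: → [18,23); WM=19
i=18 t=21 v=4: → [18,24); WM=20
i=19 t=22 v=9: → [18,25); WM=21

4 11 14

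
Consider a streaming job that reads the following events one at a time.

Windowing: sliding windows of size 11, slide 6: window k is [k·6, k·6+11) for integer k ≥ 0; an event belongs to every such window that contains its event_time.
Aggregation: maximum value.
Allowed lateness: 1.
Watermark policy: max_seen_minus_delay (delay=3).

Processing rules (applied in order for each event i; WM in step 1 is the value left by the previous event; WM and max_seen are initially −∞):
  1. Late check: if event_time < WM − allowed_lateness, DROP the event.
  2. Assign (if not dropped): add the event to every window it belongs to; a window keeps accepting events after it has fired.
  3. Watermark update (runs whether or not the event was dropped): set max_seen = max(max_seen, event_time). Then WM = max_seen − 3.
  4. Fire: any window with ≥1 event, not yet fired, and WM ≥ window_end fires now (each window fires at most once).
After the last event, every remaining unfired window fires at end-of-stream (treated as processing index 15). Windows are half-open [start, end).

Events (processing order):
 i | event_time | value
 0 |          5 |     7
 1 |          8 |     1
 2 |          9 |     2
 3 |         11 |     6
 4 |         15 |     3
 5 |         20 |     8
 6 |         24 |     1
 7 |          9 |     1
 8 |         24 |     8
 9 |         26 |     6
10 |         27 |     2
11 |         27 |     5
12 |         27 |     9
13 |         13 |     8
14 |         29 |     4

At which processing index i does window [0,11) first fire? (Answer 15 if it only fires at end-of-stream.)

4

i=0 t=5 v=7: → [0,11); WM=2
i=1 t=8 v=1: → [6,17),[0,11); WM=5
i=2 t=9 v=2: → [6,17),[0,11); WM=6
i=3 t=11 v=6: → [6,17); WM=8
i=4 t=15 v=3: → [12,23),[6,17); WM=12; [0,11) fires=7
i=5 t=20 v=8: → [18,29),[12,23); WM=17; [6,17) fires=6
i=6 t=24 v=1: → [24,35),[18,29); WM=21
i=7 t=9 v=1: DROP (t<21-1); WM=21
i=8 t=24 v=8: → [24,35),[18,29); WM=21
i=9 t=26 v=6: → [24,35),[18,29); WM=23; [12,23) fires=8
i=10 t=27 v=2: → [24,35),[18,29); WM=24
i=11 t=27 v=5: → [24,35),[18,29); WM=24
i=12 t=27 v=9: → [24,35),[18,29); WM=24
i=13 t=13 v=8: DROP (t<24-1); WM=24
i=14 t=29 v=4: → [24,35); WM=26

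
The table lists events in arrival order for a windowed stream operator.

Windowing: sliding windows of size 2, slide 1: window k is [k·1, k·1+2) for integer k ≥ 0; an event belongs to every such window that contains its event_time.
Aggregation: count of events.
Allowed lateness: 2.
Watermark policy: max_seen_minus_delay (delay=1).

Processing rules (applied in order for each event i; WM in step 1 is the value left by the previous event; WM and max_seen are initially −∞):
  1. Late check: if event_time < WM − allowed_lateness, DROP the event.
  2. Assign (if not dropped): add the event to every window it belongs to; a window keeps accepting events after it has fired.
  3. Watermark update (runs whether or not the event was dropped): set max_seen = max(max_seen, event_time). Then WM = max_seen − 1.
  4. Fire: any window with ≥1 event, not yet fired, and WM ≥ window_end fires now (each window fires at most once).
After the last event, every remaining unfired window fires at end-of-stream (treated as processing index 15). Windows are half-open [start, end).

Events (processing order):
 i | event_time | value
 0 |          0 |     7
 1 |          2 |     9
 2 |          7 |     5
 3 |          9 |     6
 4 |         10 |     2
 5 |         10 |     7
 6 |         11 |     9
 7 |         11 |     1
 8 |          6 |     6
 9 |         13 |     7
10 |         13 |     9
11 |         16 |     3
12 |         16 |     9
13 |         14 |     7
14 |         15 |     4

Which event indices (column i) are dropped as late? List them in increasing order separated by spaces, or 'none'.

i=0 t=0 v=7: → [0,2); WM=-1
i=1 t=2 v=9: → [2,4),[1,3); WM=1
i=2 t=7 v=5: → [7,9),[6,8); WM=6; [0,2) fires=1 [1,3) fires=1 [2,4) fires=1
i=3 t=9 v=6: → [9,11),[8,10); WM=8; [6,8) fires=1
i=4 t=10 v=2: → [10,12),[9,11); WM=9; [7,9) fires=1
i=5 t=10 v=7: → [10,12),[9,11); WM=9
i=6 t=11 v=9: → [11,13),[10,12); WM=10; [8,10) fires=1
i=7 t=11 v=1: → [11,13),[10,12); WM=10
i=8 t=6 v=6: DROP (t<10-2); WM=10
i=9 t=13 v=7: → [13,15),[12,14); WM=12; [9,11) fires=3 [10,12) fires=4
i=10 t=13 v=9: → [13,15),[12,14); WM=12
i=11 t=16 v=3: → [16,18),[15,17); WM=15; [11,13) fires=2 [12,14) fires=2 [13,15) fires=2
i=12 t=16 v=9: → [16,18),[15,17); WM=15
i=13 t=14 v=7: → [14,16),[13,15); WM=15
i=14 t=15 v=4: → [15,17),[14,16); WM=15

8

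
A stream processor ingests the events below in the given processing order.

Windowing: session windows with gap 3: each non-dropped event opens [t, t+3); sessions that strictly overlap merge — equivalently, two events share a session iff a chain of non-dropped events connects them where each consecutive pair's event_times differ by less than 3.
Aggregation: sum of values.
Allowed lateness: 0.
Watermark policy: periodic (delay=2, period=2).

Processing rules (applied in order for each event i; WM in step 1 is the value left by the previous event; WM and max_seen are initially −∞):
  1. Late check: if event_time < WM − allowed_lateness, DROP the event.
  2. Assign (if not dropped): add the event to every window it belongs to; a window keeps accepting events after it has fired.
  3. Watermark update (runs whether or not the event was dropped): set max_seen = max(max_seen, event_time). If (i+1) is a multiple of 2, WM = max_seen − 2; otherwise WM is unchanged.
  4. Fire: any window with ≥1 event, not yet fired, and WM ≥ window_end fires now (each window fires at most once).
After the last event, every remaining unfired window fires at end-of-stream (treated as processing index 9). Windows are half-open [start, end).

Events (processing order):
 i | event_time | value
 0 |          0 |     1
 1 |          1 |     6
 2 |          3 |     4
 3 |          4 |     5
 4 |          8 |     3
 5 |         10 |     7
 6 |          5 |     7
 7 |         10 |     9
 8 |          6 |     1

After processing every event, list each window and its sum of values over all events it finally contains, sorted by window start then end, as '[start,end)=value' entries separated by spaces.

[0,7)=16 [8,13)=19

i=0 t=0 v=1: → [0,3); WM=−∞
i=1 t=1 v=6: → [0,4); WM=-1
i=2 t=3 v=4: → [0,6); WM=-1
i=3 t=4 v=5: → [0,7); WM=2
i=4 t=8 v=3: → [8,11); WM=2
i=5 t=10 v=7: → [8,13); WM=8
i=6 t=5 v=7: DROP (t<8-0); WM=8
i=7 t=10 v=9: → [8,13); WM=8
i=8 t=6 v=1: DROP (t<8-0); WM=8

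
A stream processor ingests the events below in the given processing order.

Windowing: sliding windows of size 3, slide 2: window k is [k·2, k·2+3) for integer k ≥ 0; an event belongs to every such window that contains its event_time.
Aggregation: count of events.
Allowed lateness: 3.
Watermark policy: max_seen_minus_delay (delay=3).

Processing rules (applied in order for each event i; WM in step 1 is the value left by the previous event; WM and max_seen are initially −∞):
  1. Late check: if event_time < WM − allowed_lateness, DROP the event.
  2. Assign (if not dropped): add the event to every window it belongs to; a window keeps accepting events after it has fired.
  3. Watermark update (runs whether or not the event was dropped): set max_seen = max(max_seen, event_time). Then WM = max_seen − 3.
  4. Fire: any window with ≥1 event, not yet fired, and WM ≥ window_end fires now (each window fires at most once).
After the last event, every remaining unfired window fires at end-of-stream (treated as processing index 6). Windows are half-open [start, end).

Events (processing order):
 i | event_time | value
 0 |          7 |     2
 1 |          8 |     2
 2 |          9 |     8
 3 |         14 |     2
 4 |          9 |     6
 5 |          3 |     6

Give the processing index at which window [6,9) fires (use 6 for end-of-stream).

i=0 t=7 v=2: → [6,9); WM=4
i=1 t=8 v=2: → [8,11),[6,9); WM=5
i=2 t=9 v=8: → [8,11); WM=6
i=3 t=14 v=2: → [14,17),[12,15); WM=11; [6,9) fires=2 [8,11) fires=2
i=4 t=9 v=6: → [8,11); WM=11
i=5 t=3 v=6: DROP (t<11-3); WM=11

3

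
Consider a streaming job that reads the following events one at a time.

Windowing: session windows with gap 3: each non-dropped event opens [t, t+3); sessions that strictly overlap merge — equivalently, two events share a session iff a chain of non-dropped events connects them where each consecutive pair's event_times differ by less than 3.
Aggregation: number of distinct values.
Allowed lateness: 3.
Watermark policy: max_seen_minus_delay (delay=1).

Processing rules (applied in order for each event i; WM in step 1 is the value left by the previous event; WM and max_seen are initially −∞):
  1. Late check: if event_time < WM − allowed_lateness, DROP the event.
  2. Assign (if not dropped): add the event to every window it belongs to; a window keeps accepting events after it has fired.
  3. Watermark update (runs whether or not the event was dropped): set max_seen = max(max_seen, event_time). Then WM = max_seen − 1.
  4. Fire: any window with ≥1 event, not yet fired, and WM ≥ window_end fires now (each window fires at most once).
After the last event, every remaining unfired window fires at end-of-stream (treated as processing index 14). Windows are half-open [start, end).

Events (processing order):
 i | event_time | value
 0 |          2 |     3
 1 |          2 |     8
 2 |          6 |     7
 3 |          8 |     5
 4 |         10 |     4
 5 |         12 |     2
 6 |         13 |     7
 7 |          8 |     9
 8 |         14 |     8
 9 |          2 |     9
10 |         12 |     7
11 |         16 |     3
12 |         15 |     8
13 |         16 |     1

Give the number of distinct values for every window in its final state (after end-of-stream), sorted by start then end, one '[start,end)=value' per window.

[2,5)=2 [6,19)=7

i=0 t=2 v=3: → [2,5); WM=1
i=1 t=2 v=8: → [2,5); WM=1
i=2 t=6 v=7: → [6,9); WM=5
i=3 t=8 v=5: → [6,11); WM=7
i=4 t=10 v=4: → [6,13); WM=9
i=5 t=12 v=2: → [6,15); WM=11
i=6 t=13 v=7: → [6,16); WM=12
i=7 t=8 v=9: DROP (t<12-3); WM=12
i=8 t=14 v=8: → [6,17); WM=13
i=9 t=2 v=9: DROP (t<13-3); WM=13
i=10 t=12 v=7: → [6,17); WM=13
i=11 t=16 v=3: → [6,19); WM=15
i=12 t=15 v=8: → [6,19); WM=15
i=13 t=16 v=1: → [6,19); WM=15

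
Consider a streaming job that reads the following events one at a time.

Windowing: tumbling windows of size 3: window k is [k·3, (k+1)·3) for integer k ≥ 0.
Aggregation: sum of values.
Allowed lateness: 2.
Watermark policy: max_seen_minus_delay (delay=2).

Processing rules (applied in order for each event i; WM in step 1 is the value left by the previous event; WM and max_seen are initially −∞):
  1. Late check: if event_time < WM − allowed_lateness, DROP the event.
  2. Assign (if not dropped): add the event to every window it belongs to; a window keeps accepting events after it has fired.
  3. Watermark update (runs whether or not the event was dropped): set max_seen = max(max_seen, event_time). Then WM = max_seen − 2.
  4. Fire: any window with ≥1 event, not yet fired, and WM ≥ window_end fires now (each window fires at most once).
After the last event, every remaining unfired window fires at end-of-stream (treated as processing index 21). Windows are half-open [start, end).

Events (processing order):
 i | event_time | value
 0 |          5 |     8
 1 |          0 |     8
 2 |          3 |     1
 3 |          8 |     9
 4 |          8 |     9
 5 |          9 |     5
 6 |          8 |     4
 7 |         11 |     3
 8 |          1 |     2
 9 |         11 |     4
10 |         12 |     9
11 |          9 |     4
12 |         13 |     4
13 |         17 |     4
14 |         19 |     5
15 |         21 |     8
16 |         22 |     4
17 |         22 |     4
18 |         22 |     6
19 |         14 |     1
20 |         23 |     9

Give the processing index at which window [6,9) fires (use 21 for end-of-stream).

7

i=0 t=5 v=8: → [3,6); WM=3
i=1 t=0 v=8: DROP (t<3-2); WM=3
i=2 t=3 v=1: → [3,6); WM=3
i=3 t=8 v=9: → [6,9); WM=6; [3,6) fires=9
i=4 t=8 v=9: → [6,9); WM=6
i=5 t=9 v=5: → [9,12); WM=7
i=6 t=8 v=4: → [6,9); WM=7
i=7 t=11 v=3: → [9,12); WM=9; [6,9) fires=22
i=8 t=1 v=2: DROP (t<9-2); WM=9
i=9 t=11 v=4: → [9,12); WM=9
i=10 t=12 v=9: → [12,15); WM=10
i=11 t=9 v=4: → [9,12); WM=10
i=12 t=13 v=4: → [12,15); WM=11
i=13 t=17 v=4: → [15,18); WM=15; [9,12) fires=16 [12,15) fires=13
i=14 t=19 v=5: → [18,21); WM=17
i=15 t=21 v=8: → [21,24); WM=19; [15,18) fires=4
i=16 t=22 v=4: → [21,24); WM=20
i=17 t=22 v=4: → [21,24); WM=20
i=18 t=22 v=6: → [21,24); WM=20
i=19 t=14 v=1: DROP (t<20-2); WM=20
i=20 t=23 v=9: → [21,24); WM=21; [18,21) fires=5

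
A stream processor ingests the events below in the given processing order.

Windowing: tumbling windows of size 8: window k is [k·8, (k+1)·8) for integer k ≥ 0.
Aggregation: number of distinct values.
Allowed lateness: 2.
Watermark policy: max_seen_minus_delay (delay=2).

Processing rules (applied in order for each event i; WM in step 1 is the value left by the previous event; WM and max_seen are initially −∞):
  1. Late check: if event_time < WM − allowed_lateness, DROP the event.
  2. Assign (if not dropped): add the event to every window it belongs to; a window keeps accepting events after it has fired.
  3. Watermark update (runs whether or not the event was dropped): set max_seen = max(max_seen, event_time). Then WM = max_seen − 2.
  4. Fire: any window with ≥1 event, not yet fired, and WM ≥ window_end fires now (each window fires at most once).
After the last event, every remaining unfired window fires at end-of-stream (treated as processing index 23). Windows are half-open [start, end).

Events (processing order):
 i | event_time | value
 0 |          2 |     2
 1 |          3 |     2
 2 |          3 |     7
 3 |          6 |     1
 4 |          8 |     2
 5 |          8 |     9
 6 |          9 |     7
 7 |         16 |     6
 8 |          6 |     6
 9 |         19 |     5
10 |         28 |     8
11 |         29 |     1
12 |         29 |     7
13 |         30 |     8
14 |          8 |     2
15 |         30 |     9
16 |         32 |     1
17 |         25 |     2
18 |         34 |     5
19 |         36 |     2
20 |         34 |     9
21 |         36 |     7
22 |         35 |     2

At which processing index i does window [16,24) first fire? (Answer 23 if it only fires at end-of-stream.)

10

i=0 t=2 v=2: → [0,8); WM=0
i=1 t=3 v=2: → [0,8); WM=1
i=2 t=3 v=7: → [0,8); WM=1
i=3 t=6 v=1: → [0,8); WM=4
i=4 t=8 v=2: → [8,16); WM=6
i=5 t=8 v=9: → [8,16); WM=6
i=6 t=9 v=7: → [8,16); WM=7
i=7 t=16 v=6: → [16,24); WM=14; [0,8) fires=3
i=8 t=6 v=6: DROP (t<14-2); WM=14
i=9 t=19 v=5: → [16,24); WM=17; [8,16) fires=3
i=10 t=28 v=8: → [24,32); WM=26; [16,24) fires=2
i=11 t=29 v=1: → [24,32); WM=27
i=12 t=29 v=7: → [24,32); WM=27
i=13 t=30 v=8: → [24,32); WM=28
i=14 t=8 v=2: DROP (t<28-2); WM=28
i=15 t=30 v=9: → [24,32); WM=28
i=16 t=32 v=1: → [32,40); WM=30
i=17 t=25 v=2: DROP (t<30-2); WM=30
i=18 t=34 v=5: → [32,40); WM=32; [24,32) fires=4
i=19 t=36 v=2: → [32,40); WM=34
i=20 t=34 v=9: → [32,40); WM=34
i=21 t=36 v=7: → [32,40); WM=34
i=22 t=35 v=2: → [32,40); WM=34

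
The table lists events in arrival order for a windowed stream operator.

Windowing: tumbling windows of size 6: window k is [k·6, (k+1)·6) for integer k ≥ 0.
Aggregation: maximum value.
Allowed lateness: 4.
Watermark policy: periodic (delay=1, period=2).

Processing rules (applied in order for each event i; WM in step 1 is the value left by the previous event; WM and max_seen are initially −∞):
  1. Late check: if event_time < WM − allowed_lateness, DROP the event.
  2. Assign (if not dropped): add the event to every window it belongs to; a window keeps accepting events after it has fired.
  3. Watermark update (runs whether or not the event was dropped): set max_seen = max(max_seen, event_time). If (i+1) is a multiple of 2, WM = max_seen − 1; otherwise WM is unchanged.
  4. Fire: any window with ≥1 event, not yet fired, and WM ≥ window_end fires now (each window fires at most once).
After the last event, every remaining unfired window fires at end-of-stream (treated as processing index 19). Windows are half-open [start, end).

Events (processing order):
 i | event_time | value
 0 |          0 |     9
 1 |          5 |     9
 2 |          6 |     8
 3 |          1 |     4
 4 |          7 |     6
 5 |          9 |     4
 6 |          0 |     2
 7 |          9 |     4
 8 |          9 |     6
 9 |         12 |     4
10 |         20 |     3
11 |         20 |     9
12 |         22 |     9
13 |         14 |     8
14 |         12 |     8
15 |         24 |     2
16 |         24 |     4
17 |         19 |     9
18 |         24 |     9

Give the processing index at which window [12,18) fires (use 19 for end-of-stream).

11

i=0 t=0 v=9: → [0,6); WM=−∞
i=1 t=5 v=9: → [0,6); WM=4
i=2 t=6 v=8: → [6,12); WM=4
i=3 t=1 v=4: → [0,6); WM=5
i=4 t=7 v=6: → [6,12); WM=5
i=5 t=9 v=4: → [6,12); WM=8; [0,6) fires=9
i=6 t=0 v=2: DROP (t<8-4); WM=8
i=7 t=9 v=4: → [6,12); WM=8
i=8 t=9 v=6: → [6,12); WM=8
i=9 t=12 v=4: → [12,18); WM=11
i=10 t=20 v=3: → [18,24); WM=11
i=11 t=20 v=9: → [18,24); WM=19; [6,12) fires=8 [12,18) fires=4
i=12 t=22 v=9: → [18,24); WM=19
i=13 t=14 v=8: DROP (t<19-4); WM=21
i=14 t=12 v=8: DROP (t<21-4); WM=21
i=15 t=24 v=2: → [24,30); WM=23
i=16 t=24 v=4: → [24,30); WM=23
i=17 t=19 v=9: → [18,24); WM=23
i=18 t=24 v=9: → [24,30); WM=23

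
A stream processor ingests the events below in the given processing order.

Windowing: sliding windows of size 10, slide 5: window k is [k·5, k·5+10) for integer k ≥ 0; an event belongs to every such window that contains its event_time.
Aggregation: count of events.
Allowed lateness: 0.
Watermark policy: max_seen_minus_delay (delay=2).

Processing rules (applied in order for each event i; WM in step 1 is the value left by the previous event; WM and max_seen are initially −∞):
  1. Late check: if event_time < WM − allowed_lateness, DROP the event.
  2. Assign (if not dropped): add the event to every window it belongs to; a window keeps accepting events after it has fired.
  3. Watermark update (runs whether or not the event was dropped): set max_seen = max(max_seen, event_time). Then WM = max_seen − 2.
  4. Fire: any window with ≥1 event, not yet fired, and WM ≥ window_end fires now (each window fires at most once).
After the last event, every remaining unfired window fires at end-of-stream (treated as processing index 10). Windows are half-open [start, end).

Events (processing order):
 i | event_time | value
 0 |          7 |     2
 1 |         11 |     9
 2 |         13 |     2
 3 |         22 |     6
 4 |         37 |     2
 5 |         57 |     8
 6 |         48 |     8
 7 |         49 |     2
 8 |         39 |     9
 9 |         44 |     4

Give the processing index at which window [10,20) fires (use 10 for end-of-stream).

i=0 t=7 v=2: → [5,15),[0,10); WM=5
i=1 t=11 v=9: → [10,20),[5,15); WM=9
i=2 t=13 v=2: → [10,20),[5,15); WM=11; [0,10) fires=1
i=3 t=22 v=6: → [20,30),[15,25); WM=20; [5,15) fires=3 [10,20) fires=2
i=4 t=37 v=2: → [35,45),[30,40); WM=35; [15,25) fires=1 [20,30) fires=1
i=5 t=57 v=8: → [55,65),[50,60); WM=55; [30,40) fires=1 [35,45) fires=1
i=6 t=48 v=8: DROP (t<55-0); WM=55
i=7 t=49 v=2: DROP (t<55-0); WM=55
i=8 t=39 v=9: DROP (t<55-0); WM=55
i=9 t=44 v=4: DROP (t<55-0); WM=55

3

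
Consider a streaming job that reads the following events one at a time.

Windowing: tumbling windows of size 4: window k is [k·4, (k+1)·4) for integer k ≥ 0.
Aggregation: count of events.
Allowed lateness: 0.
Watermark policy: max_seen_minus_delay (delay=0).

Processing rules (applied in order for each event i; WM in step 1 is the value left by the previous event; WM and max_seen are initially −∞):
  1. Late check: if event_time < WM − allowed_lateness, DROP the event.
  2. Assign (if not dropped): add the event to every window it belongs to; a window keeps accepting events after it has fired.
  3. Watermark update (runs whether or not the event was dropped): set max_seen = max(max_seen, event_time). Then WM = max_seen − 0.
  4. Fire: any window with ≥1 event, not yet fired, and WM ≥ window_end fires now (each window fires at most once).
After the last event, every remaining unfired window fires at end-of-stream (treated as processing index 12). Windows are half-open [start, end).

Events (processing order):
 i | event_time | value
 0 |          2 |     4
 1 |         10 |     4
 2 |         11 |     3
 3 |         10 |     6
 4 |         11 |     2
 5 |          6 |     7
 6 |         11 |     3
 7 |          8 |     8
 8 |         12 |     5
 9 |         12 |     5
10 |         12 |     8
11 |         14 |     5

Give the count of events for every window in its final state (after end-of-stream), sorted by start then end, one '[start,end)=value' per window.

[0,4)=1 [8,12)=4 [12,16)=4

i=0 t=2 v=4: → [0,4); WM=2
i=1 t=10 v=4: → [8,12); WM=10; [0,4) fires=1
i=2 t=11 v=3: → [8,12); WM=11
i=3 t=10 v=6: DROP (t<11-0); WM=11
i=4 t=11 v=2: → [8,12); WM=11
i=5 t=6 v=7: DROP (t<11-0); WM=11
i=6 t=11 v=3: → [8,12); WM=11
i=7 t=8 v=8: DROP (t<11-0); WM=11
i=8 t=12 v=5: → [12,16); WM=12; [8,12) fires=4
i=9 t=12 v=5: → [12,16); WM=12
i=10 t=12 v=8: → [12,16); WM=12
i=11 t=14 v=5: → [12,16); WM=14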